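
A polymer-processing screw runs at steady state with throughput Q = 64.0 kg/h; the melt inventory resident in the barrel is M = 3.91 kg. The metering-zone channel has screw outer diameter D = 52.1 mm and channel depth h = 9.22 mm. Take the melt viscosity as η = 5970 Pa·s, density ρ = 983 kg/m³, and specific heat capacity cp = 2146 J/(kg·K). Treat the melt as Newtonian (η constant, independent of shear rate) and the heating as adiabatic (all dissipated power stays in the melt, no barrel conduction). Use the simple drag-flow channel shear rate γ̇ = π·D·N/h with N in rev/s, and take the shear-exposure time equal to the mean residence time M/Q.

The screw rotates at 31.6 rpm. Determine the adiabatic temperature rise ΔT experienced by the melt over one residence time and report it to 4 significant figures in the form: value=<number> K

Q_s = Q / 3600 = 64.0 / 3600 = 0.0177778 kg/s
t_res = M / Q_s = 3.91 / 0.0177778 = 219.938 s
Convert to SI: D = 0.0521 m, h = 0.00922 m, N = 31.6/60 = 0.526667 rev/s
Shear rate: γ̇ = πDN/h = π·0.0521·0.526667/0.00922 = 9.34959 s⁻¹
Adiabatic rise: ΔT = η γ̇² t_res / (ρ cp) = 5970·(9.34959)²·219.938 / (983·2146) = 54.4096 K

value=54.41 K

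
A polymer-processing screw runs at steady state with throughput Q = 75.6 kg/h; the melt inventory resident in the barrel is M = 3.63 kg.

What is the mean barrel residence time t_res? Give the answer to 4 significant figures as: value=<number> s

value=172.9 s

Convert throughput: Q = 75.6 kg/h = 75.6/3600 = 0.021 kg/s
t_res = M / Q_s = 3.63 / 0.021 = 172.857 s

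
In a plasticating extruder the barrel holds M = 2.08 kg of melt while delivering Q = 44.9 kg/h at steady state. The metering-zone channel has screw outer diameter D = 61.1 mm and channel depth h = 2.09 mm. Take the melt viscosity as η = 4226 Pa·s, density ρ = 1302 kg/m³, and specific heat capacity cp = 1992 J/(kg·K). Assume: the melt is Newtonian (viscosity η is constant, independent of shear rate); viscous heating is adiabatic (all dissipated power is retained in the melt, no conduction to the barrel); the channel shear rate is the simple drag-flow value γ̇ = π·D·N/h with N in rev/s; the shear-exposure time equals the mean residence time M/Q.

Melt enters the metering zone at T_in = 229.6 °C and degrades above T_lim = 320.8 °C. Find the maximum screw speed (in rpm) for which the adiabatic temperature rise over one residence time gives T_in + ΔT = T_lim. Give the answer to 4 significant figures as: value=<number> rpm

value=11.97 rpm

Q_s = Q / 3600 = 44.9 / 3600 = 0.0124722 kg/s
Mean residence time: t_res = M/Q_s = 2.08 kg / 0.0124722 kg/s = 166.771 s
Convert to metres: D = 0.0611 m, h = 0.00209 m
Allowable rise: ΔT_a = T_lim − T_in = 320.8 − 229.6 = 91.2 K
γ̇_max² = ΔT_a·ρ·cp / (η·t_res) = [91.2 × 1302 × 1992] / [4226 × 166.771] = 335.619 s⁻²
γ̇_max = sqrt(335.619) = 18.3199 s⁻¹
N_max = γ̇_max h / (πD) = 18.3199·0.00209/(π·0.0611) = 0.19947 rev/s → ×60 = 11.9682 rpm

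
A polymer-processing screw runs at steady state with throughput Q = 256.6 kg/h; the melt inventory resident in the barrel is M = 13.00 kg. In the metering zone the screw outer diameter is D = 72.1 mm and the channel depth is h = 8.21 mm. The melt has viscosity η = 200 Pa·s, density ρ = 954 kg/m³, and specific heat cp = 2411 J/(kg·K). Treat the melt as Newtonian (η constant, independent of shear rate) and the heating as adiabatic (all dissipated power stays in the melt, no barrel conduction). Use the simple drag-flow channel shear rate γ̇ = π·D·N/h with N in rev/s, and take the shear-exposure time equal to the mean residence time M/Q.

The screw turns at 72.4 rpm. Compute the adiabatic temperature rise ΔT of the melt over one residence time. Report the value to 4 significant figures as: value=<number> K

Convert throughput: Q = 256.6 kg/h = 256.6/3600 = 0.0712778 kg/s
t_res = M / Q_s = 13.00 ÷ 0.0712778 = 182.385 s
D = 72.1 mm = 0.0721 m;  h = 8.21 mm = 0.00821 m;  N = 72.4 rpm / 60 = 1.20667 rev/s
γ̇ = π D N / h = (π)(0.0721)(1.20667) / 0.00821 = 33.2912 s⁻¹
ΔT = η·γ̇²·t_res / (ρ·cp) = 200 · (33.2912)² · 182.385 / (954 · 2411) = 17.5765 K

value=17.58 K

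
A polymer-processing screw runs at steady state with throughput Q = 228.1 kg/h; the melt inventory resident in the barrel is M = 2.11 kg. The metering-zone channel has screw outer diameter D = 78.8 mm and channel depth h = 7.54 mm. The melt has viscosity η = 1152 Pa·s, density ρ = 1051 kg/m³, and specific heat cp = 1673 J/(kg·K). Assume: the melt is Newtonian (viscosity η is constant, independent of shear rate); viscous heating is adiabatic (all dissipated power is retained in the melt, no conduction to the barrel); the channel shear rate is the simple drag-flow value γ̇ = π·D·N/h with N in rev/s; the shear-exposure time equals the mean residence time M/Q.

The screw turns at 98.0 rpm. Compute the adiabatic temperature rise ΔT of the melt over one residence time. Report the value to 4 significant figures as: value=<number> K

Convert throughput: Q = 228.1 kg/h = 228.1/3600 = 0.0633611 kg/s
t_res = M / Q_s = 2.11 ÷ 0.0633611 = 33.3012 s
D = 78.8 mm = 0.0788 m;  h = 7.54 mm = 0.00754 m;  N = 98.0 rpm / 60 = 1.63333 rev/s
γ̇ = π·D·N / h = π · 0.0788 · 1.63333 / 0.00754 = 53.6265 s⁻¹
Adiabatic rise: ΔT = η γ̇² t_res / (ρ cp) = 1152·(53.6265)²·33.3012 / (1051·1673) = 62.7441 K

value=62.74 K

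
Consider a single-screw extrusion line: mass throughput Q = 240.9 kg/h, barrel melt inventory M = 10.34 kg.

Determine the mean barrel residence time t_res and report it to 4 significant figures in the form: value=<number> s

Convert throughput: Q = 240.9 kg/h = 240.9/3600 = 0.0669167 kg/s
Mean residence time: t_res = M/Q_s = 10.34 kg / 0.0669167 kg/s = 154.521 s

value=154.5 s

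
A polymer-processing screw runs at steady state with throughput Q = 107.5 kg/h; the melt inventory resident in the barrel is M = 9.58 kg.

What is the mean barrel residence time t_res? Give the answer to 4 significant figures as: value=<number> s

value=320.8 s

Q_s = Q / 3600 = 107.5 / 3600 = 0.0298611 kg/s
t_res = M / Q_s = 9.58 / 0.0298611 = 320.819 s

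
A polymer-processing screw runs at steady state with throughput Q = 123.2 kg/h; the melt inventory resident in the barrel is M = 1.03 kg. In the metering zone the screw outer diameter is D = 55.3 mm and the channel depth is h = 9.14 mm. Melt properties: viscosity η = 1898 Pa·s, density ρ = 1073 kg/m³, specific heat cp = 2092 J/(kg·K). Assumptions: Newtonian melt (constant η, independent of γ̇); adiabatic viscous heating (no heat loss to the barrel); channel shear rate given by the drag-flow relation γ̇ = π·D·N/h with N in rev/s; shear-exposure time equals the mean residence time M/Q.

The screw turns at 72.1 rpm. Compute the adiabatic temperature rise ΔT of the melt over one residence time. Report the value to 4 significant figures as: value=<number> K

value=13.28 K

Throughput in SI: Q_s = 123.2 kg/h ÷ 3600 s/h = 0.0342222 kg/s
Mean residence time: t_res = M/Q_s = 1.03 kg / 0.0342222 kg/s = 30.0974 s
Geometry in metres: D = 55.3 mm → 0.0553 m, h = 9.14 mm → 0.00914 m; screw speed N = 72.1 rpm = 1.20167 rev/s
γ̇ = π·D·N / h = π · 0.0553 · 1.20167 / 0.00914 = 22.8409 s⁻¹
ΔT = η·γ̇²·t_res / (ρ·cp) = 1898 · (22.8409)² · 30.0974 / (1073 · 2092) = 13.2767 K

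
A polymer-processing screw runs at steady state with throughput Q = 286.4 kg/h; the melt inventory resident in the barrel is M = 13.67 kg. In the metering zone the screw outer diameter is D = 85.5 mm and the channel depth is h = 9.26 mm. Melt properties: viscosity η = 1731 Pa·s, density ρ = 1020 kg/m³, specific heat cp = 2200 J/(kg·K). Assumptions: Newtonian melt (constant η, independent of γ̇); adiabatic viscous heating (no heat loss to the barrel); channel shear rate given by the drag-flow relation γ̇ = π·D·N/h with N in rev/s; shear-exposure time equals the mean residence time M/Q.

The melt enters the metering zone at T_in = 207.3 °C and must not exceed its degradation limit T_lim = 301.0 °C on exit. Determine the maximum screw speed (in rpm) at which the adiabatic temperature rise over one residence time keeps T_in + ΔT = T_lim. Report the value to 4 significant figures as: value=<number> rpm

Convert throughput: Q = 286.4 kg/h = 286.4/3600 = 0.0795556 kg/s
t_res = M / Q_s = 13.67 ÷ 0.0795556 = 171.83 s
Convert to metres: D = 0.0855 m, h = 0.00926 m
ΔT_a = T_lim − T_in = 301.0 − 207.3 = 93.7 K
γ̇_max² = ΔT_a·ρ·cp/(η·t_res) = 93.7·1020·2200/(1731·171.83) = 706.915 s⁻²
γ̇_max = sqrt(706.915) = 26.5879 s⁻¹
N_max = γ̇_max h / (πD) = 26.5879·0.00926/(π·0.0855) = 0.916598 rev/s → ×60 = 54.9959 rpm

value=55.00 rpm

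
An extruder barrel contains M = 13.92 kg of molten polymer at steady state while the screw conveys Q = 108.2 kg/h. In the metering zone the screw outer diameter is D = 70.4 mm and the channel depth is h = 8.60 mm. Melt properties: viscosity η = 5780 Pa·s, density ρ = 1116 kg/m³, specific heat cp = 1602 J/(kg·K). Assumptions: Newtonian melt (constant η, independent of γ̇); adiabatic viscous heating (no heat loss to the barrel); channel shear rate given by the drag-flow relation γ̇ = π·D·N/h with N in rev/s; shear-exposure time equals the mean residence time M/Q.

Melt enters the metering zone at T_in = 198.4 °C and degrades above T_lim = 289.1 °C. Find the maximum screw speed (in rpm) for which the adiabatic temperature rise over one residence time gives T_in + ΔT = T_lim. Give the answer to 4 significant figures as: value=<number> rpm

Throughput in SI: Q_s = 108.2 kg/h ÷ 3600 s/h = 0.0300556 kg/s
Mean residence time: t_res = M/Q_s = 13.92 kg / 0.0300556 kg/s = 463.142 s
Convert to metres: D = 0.0704 m, h = 0.0086 m
ΔT_a = T_lim − T_in = 289.1 °C − 198.4 °C = 90.7 K
γ̇_max² = ΔT_a·ρ·cp / (η·t_res) = [90.7 × 1116 × 1602] / [5780 × 463.142] = 60.5748 s⁻²
Take the square root: γ̇_max = √(60.5748) = 7.78298 s⁻¹
N_max = γ̇_max h / (πD) = 7.78298·0.0086/(π·0.0704) = 0.302637 rev/s → ×60 = 18.1582 rpm

value=18.16 rpm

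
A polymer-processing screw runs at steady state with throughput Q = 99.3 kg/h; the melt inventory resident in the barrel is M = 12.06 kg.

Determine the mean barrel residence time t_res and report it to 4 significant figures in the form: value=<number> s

Convert throughput: Q = 99.3 kg/h = 99.3/3600 = 0.0275833 kg/s
t_res = M / Q_s = 12.06 / 0.0275833 = 437.221 s

value=437.2 s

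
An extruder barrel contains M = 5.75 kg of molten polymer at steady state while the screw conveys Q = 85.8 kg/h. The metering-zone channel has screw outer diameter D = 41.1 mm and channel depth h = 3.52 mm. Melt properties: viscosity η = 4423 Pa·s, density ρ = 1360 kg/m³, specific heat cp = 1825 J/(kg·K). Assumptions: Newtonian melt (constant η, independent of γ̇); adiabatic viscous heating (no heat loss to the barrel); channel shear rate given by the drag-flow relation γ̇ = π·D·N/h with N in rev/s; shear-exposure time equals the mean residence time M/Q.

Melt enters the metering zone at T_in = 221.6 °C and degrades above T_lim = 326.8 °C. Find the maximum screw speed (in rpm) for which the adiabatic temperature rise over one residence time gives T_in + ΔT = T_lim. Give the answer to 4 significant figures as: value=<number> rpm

value=25.59 rpm

Throughput in SI: Q_s = 85.8 kg/h ÷ 3600 s/h = 0.0238333 kg/s
t_res = M / Q_s = 5.75 ÷ 0.0238333 = 241.259 s
Convert to metres: D = 0.0411 m, h = 0.00352 m
ΔT_a = T_lim − T_in = 326.8 °C − 221.6 °C = 105.2 K
γ̇_max² = ΔT_a·ρ·cp/(η·t_res) = 105.2·1360·1825/(4423·241.259) = 244.691 s⁻²
Take the square root: γ̇_max = √(244.691) = 15.6426 s⁻¹
Solve γ̇ = πDN/h for N: N_max = γ̇_max·h/(π·D) = 15.6426 × 0.00352 / (π × 0.0411) = 0.426442 rev/s = 25.5865 rpm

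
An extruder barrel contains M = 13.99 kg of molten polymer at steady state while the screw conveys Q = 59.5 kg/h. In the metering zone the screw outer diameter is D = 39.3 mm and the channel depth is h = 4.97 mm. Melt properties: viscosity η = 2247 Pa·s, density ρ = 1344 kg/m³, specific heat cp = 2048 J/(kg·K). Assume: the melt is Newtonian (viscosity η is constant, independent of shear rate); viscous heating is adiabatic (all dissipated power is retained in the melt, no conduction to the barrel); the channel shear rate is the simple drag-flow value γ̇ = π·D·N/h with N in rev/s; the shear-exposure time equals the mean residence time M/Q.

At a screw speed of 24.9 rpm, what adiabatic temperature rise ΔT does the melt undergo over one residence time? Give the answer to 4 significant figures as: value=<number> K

value=73.44 K

Convert throughput: Q = 59.5 kg/h = 59.5/3600 = 0.0165278 kg/s
t_res = M / Q_s = 13.99 / 0.0165278 = 846.454 s
Convert to SI: D = 0.0393 m, h = 0.00497 m, N = 24.9/60 = 0.415 rev/s
γ̇ = π·D·N / h = π · 0.0393 · 0.415 / 0.00497 = 10.3094 s⁻¹
ΔT = η·γ̇²·t_res/(ρ·cp) = [2247 × 10.3094² × 846.454] / [1344 × 2048] = 73.4421 K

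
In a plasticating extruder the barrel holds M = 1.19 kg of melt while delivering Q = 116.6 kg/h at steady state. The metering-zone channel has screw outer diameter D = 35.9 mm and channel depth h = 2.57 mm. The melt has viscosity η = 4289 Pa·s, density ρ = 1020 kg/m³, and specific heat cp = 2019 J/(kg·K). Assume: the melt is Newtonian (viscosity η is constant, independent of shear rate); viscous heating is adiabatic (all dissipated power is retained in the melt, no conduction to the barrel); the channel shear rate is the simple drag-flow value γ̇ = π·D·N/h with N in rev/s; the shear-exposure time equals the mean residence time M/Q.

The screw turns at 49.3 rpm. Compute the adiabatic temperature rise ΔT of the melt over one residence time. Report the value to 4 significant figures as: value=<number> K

value=99.49 K

Q_s = Q / 3600 = 116.6 / 3600 = 0.0323889 kg/s
t_res = M / Q_s = 1.19 / 0.0323889 = 36.741 s
D = 35.9 mm = 0.0359 m;  h = 2.57 mm = 0.00257 m;  N = 49.3 rpm / 60 = 0.821667 rev/s
γ̇ = π·D·N / h = π · 0.0359 · 0.821667 / 0.00257 = 36.0584 s⁻¹
Adiabatic rise: ΔT = η γ̇² t_res / (ρ cp) = 4289·(36.0584)²·36.741 / (1020·2019) = 99.4911 K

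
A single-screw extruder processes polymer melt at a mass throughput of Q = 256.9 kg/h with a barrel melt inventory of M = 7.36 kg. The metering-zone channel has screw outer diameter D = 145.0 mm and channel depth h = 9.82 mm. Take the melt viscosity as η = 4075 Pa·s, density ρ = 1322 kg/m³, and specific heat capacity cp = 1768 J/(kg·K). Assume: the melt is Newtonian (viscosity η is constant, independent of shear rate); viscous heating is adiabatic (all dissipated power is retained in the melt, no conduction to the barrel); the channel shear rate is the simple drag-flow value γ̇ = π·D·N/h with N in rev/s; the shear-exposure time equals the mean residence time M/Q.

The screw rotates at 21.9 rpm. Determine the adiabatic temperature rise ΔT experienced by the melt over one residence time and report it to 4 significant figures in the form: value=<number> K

Throughput in SI: Q_s = 256.9 kg/h ÷ 3600 s/h = 0.0713611 kg/s
t_res = M / Q_s = 7.36 / 0.0713611 = 103.137 s
Convert to SI: D = 0.145 m, h = 0.00982 m, N = 21.9/60 = 0.365 rev/s
γ̇ = π·D·N / h = π · 0.145 · 0.365 / 0.00982 = 16.9316 s⁻¹
Adiabatic rise: ΔT = η γ̇² t_res / (ρ cp) = 4075·(16.9316)²·103.137 / (1322·1768) = 51.55 K

value=51.55 K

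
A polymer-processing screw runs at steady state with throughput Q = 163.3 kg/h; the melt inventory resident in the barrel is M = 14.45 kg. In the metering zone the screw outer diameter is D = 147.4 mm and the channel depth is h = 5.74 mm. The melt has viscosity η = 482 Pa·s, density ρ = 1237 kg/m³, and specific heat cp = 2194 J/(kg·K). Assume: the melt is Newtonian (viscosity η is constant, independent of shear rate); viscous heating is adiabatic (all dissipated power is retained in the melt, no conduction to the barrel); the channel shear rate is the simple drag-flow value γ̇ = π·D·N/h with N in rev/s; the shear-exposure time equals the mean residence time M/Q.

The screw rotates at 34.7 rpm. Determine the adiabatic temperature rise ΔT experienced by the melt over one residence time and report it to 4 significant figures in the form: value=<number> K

value=123.2 K

Q_s = Q / 3600 = 163.3 / 3600 = 0.0453611 kg/s
t_res = M / Q_s = 14.45 / 0.0453611 = 318.555 s
D = 147.4 mm = 0.1474 m;  h = 5.74 mm = 0.00574 m;  N = 34.7 rpm / 60 = 0.578333 rev/s
γ̇ = π·D·N / h = π · 0.1474 · 0.578333 / 0.00574 = 46.6567 s⁻¹
Adiabatic rise: ΔT = η γ̇² t_res / (ρ cp) = 482·(46.6567)²·318.555 / (1237·2194) = 123.155 K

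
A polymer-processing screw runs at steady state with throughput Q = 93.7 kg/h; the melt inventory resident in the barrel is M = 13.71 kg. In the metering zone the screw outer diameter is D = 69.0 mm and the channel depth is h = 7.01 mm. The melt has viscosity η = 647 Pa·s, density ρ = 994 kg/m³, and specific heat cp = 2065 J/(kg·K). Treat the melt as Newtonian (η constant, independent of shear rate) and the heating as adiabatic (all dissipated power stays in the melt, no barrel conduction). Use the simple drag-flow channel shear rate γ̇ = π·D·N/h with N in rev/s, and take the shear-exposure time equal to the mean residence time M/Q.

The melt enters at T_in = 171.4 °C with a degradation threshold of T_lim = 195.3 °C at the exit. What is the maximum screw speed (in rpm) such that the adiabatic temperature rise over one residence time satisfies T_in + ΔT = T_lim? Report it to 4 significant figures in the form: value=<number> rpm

Convert throughput: Q = 93.7 kg/h = 93.7/3600 = 0.0260278 kg/s
Mean residence time: t_res = M/Q_s = 13.71 kg / 0.0260278 kg/s = 526.745 s
D = 69.0 mm = 0.069 m;  h = 7.01 mm = 0.00701 m
ΔT_a = T_lim − T_in = 195.3 °C − 171.4 °C = 23.9 K
Invert ΔT = ηγ̇²t_res/(ρcp) for γ̇: γ̇_max² = ΔT_a ρ cp / (η t_res) = 23.9·994·2065 / (647·526.745) = 143.946 s⁻²
γ̇_max = sqrt(143.946) = 11.9978 s⁻¹
N_max = γ̇_max·h / (π·D) = 11.9978 · 0.00701 / (π · 0.069) = 0.387989 rev/s = 23.2793 rpm

value=23.28 rpm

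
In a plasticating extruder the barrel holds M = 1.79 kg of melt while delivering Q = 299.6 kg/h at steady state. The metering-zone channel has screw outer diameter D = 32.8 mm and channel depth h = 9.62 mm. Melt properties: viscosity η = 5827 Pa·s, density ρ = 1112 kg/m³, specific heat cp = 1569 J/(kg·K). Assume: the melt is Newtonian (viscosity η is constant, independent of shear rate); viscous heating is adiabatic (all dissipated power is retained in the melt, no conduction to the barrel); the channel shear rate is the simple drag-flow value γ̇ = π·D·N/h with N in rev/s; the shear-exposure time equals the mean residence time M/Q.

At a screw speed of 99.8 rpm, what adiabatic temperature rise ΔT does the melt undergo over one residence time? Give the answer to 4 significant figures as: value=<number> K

value=22.80 K

Q_s = Q / 3600 = 299.6 / 3600 = 0.0832222 kg/s
Mean residence time: t_res = M/Q_s = 1.79 kg / 0.0832222 kg/s = 21.5087 s
Convert to SI: D = 0.0328 m, h = 0.00962 m, N = 99.8/60 = 1.66333 rev/s
γ̇ = π·D·N / h = π · 0.0328 · 1.66333 / 0.00962 = 17.8167 s⁻¹
ΔT = η·γ̇²·t_res/(ρ·cp) = [5827 × 17.8167² × 21.5087] / [1112 × 1569] = 22.8027 K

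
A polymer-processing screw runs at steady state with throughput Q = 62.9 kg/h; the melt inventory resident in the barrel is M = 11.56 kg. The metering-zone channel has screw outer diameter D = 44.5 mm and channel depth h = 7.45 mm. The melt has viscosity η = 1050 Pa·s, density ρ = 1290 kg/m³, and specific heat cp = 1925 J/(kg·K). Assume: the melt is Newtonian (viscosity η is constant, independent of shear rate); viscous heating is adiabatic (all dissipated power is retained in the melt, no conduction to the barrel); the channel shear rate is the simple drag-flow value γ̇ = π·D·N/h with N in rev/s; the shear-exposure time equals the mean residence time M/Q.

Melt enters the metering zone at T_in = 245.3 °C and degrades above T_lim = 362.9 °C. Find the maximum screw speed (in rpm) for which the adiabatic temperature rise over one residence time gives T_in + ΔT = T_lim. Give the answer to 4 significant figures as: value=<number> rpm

Q_s = Q / 3600 = 62.9 / 3600 = 0.0174722 kg/s
t_res = M / Q_s = 11.56 / 0.0174722 = 661.622 s
Geometry in SI: D = 44.5 mm → 0.0445 m, h = 7.45 mm → 0.00745 m
ΔT_a = T_lim − T_in = 362.9 °C − 245.3 °C = 117.6 K
γ̇_max² = ΔT_a·ρ·cp / (η·t_res) = [117.6 × 1290 × 1925] / [1050 × 661.622] = 420.367 s⁻²
γ̇_max = sqrt(420.367) = 20.5029 s⁻¹
N_max = γ̇_max h / (πD) = 20.5029·0.00745/(π·0.0445) = 1.0926 rev/s → ×60 = 65.5559 rpm

value=65.56 rpm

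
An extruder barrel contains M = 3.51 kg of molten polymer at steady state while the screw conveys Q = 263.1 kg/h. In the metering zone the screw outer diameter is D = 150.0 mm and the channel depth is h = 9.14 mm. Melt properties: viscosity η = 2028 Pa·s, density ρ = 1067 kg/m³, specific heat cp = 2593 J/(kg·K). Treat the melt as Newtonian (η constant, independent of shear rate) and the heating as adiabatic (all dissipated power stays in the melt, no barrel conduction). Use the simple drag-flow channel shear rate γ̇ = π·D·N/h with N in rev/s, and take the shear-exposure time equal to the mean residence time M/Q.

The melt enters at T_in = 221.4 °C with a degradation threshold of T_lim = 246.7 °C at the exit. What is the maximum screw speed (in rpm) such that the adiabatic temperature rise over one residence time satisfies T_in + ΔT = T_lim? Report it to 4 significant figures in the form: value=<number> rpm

value=31.20 rpm

Convert throughput: Q = 263.1 kg/h = 263.1/3600 = 0.0730833 kg/s
t_res = M / Q_s = 3.51 / 0.0730833 = 48.0274 s
Convert to metres: D = 0.15 m, h = 0.00914 m
ΔT_a = T_lim − T_in = 246.7 − 221.4 = 25.3 K
γ̇_max² = ΔT_a·ρ·cp/(η·t_res) = 25.3·1067·2593/(2028·48.0274) = 718.672 s⁻²
γ̇_max = sqrt(718.672) = 26.8081 s⁻¹
Solve γ̇ = πDN/h for N: N_max = γ̇_max·h/(π·D) = 26.8081 × 0.00914 / (π × 0.15) = 0.519961 rev/s = 31.1976 rpm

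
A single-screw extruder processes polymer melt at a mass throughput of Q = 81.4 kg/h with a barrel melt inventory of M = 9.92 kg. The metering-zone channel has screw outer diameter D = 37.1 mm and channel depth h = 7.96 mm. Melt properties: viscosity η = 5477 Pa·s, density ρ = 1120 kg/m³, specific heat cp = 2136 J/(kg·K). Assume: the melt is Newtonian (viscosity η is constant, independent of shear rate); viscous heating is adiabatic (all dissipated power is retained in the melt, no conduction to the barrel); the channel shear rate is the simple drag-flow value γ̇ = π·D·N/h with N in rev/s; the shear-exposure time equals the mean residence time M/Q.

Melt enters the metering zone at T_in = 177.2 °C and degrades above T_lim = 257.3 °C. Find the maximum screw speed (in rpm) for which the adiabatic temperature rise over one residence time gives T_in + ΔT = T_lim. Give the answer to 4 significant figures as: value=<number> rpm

Q_s = Q / 3600 = 81.4 / 3600 = 0.0226111 kg/s
t_res = M / Q_s = 9.92 ÷ 0.0226111 = 438.722 s
Geometry in SI: D = 37.1 mm → 0.0371 m, h = 7.96 mm → 0.00796 m
ΔT_a = T_lim − T_in = 257.3 − 177.2 = 80.1 K
Invert ΔT = ηγ̇²t_res/(ρcp) for γ̇: γ̇_max² = ΔT_a ρ cp / (η t_res) = 80.1·1120·2136 / (5477·438.722) = 79.7479 s⁻²
γ̇_max = sqrt(79.7479) = 8.93017 s⁻¹
N_max = γ̇_max h / (πD) = 8.93017·0.00796/(π·0.0371) = 0.609886 rev/s → ×60 = 36.5932 rpm

value=36.59 rpm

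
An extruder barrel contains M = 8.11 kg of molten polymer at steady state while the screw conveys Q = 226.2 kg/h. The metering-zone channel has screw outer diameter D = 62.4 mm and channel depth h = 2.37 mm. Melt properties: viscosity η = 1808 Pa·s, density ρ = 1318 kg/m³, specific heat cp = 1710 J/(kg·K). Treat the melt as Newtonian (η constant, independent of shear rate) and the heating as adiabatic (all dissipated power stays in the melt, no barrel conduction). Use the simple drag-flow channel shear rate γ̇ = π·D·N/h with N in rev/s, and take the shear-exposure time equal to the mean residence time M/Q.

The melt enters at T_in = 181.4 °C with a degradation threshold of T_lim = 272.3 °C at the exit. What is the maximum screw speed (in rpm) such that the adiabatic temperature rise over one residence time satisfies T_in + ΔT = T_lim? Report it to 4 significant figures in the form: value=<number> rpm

value=21.49 rpm

Throughput in SI: Q_s = 226.2 kg/h ÷ 3600 s/h = 0.0628333 kg/s
t_res = M / Q_s = 8.11 ÷ 0.0628333 = 129.072 s
Geometry in SI: D = 62.4 mm → 0.0624 m, h = 2.37 mm → 0.00237 m
ΔT_a = T_lim − T_in = 272.3 − 181.4 = 90.9 K
γ̇_max² = ΔT_a·ρ·cp/(η·t_res) = 90.9·1318·1710/(1808·129.072) = 877.902 s⁻²
Take the square root: γ̇_max = √(877.902) = 29.6294 s⁻¹
N_max = γ̇_max·h / (π·D) = 29.6294 · 0.00237 / (π · 0.0624) = 0.358209 rev/s = 21.4926 rpm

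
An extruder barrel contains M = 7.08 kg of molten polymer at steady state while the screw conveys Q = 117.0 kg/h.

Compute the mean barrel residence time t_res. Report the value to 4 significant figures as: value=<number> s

value=217.8 s

Convert throughput: Q = 117.0 kg/h = 117.0/3600 = 0.0325 kg/s
Mean residence time: t_res = M/Q_s = 7.08 kg / 0.0325 kg/s = 217.846 s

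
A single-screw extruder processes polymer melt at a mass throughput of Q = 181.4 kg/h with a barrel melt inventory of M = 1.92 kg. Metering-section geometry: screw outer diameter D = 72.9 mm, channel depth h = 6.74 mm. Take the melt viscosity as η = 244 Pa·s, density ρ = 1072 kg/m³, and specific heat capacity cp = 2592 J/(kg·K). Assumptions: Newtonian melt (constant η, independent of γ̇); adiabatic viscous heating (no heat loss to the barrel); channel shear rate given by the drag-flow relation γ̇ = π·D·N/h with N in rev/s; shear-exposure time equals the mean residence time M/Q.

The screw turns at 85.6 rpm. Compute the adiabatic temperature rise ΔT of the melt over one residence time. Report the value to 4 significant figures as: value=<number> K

Convert throughput: Q = 181.4 kg/h = 181.4/3600 = 0.0503889 kg/s
t_res = M / Q_s = 1.92 ÷ 0.0503889 = 38.1036 s
D = 72.9 mm = 0.0729 m;  h = 6.74 mm = 0.00674 m;  N = 85.6 rpm / 60 = 1.42667 rev/s
Shear rate: γ̇ = πDN/h = π·0.0729·1.42667/0.00674 = 48.4775 s⁻¹
Adiabatic rise: ΔT = η γ̇² t_res / (ρ cp) = 244·(48.4775)²·38.1036 / (1072·2592) = 7.86333 K

value=7.863 K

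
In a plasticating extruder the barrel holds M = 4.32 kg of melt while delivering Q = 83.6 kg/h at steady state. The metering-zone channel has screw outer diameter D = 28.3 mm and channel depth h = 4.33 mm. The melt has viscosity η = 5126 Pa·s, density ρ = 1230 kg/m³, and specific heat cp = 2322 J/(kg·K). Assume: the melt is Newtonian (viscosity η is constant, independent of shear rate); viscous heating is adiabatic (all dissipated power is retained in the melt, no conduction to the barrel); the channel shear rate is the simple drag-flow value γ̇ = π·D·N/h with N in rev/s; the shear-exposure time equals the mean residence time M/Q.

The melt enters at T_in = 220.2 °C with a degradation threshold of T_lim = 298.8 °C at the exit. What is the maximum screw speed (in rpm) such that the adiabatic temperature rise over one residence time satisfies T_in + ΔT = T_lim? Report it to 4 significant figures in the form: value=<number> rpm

value=44.84 rpm

Convert throughput: Q = 83.6 kg/h = 83.6/3600 = 0.0232222 kg/s
t_res = M / Q_s = 4.32 ÷ 0.0232222 = 186.029 s
Geometry in SI: D = 28.3 mm → 0.0283 m, h = 4.33 mm → 0.00433 m
Allowable rise: ΔT_a = T_lim − T_in = 298.8 − 220.2 = 78.6 K
γ̇_max² = ΔT_a·ρ·cp/(η·t_res) = 78.6·1230·2322/(5126·186.029) = 235.413 s⁻²
γ̇_max = √235.413 = 15.3432 s⁻¹
Solve γ̇ = πDN/h for N: N_max = γ̇_max·h/(π·D) = 15.3432 × 0.00433 / (π × 0.0283) = 0.747252 rev/s = 44.8351 rpm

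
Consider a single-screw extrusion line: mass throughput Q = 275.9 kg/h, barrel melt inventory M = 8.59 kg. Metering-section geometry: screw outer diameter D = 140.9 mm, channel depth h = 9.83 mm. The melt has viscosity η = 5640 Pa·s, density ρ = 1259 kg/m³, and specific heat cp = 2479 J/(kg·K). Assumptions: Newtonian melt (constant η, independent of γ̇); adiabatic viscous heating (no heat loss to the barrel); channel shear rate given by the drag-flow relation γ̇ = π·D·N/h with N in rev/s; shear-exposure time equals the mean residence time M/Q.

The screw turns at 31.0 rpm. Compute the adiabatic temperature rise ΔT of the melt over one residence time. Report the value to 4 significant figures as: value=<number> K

Q_s = Q / 3600 = 275.9 / 3600 = 0.0766389 kg/s
t_res = M / Q_s = 8.59 ÷ 0.0766389 = 112.084 s
Convert to SI: D = 0.1409 m, h = 0.00983 m, N = 31.0/60 = 0.516667 rev/s
γ̇ = π·D·N / h = π · 0.1409 · 0.516667 / 0.00983 = 23.2658 s⁻¹
ΔT = η·γ̇²·t_res / (ρ·cp) = 5640 · (23.2658)² · 112.084 / (1259 · 2479) = 109.637 K

value=109.6 K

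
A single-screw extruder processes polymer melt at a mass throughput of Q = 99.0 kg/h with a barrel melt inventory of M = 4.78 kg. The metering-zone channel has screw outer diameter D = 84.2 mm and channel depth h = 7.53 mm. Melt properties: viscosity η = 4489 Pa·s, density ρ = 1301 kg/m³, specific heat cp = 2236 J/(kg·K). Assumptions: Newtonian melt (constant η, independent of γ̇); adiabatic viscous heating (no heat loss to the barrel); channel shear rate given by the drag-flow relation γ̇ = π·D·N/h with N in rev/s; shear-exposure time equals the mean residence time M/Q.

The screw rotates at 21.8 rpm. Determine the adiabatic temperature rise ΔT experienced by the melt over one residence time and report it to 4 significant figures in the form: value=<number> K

Convert throughput: Q = 99.0 kg/h = 99.0/3600 = 0.0275 kg/s
t_res = M / Q_s = 4.78 / 0.0275 = 173.818 s
D = 84.2 mm = 0.0842 m;  h = 7.53 mm = 0.00753 m;  N = 21.8 rpm / 60 = 0.363333 rev/s
γ̇ = π·D·N / h = π · 0.0842 · 0.363333 / 0.00753 = 12.7636 s⁻¹
ΔT = η·γ̇²·t_res/(ρ·cp) = [4489 × 12.7636² × 173.818] / [1301 × 2236] = 43.6958 K

value=43.70 K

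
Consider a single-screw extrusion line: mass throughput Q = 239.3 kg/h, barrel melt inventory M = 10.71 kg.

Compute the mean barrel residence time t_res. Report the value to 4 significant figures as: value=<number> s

Convert throughput: Q = 239.3 kg/h = 239.3/3600 = 0.0664722 kg/s
Mean residence time: t_res = M/Q_s = 10.71 kg / 0.0664722 kg/s = 161.12 s

value=161.1 s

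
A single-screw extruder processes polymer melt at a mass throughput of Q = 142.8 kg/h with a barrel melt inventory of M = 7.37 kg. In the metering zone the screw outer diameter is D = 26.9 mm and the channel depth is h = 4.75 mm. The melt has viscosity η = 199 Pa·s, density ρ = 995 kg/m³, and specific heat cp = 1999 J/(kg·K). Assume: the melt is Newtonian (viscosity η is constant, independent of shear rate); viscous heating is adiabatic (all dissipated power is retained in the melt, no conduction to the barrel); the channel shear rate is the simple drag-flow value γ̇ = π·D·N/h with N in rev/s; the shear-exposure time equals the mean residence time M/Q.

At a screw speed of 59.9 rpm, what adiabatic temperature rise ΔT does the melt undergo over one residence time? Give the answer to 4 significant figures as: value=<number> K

value=5.864 K

Convert throughput: Q = 142.8 kg/h = 142.8/3600 = 0.0396667 kg/s
Mean residence time: t_res = M/Q_s = 7.37 kg / 0.0396667 kg/s = 185.798 s
Geometry in metres: D = 26.9 mm → 0.0269 m, h = 4.75 mm → 0.00475 m; screw speed N = 59.9 rpm = 0.998333 rev/s
Shear rate: γ̇ = πDN/h = π·0.0269·0.998333/0.00475 = 17.7617 s⁻¹
ΔT = η·γ̇²·t_res / (ρ·cp) = 199 · (17.7617)² · 185.798 / (995 · 1999) = 5.86445 K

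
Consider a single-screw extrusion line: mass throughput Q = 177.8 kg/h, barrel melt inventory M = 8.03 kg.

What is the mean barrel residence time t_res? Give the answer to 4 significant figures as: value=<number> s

Throughput in SI: Q_s = 177.8 kg/h ÷ 3600 s/h = 0.0493889 kg/s
t_res = M / Q_s = 8.03 / 0.0493889 = 162.587 s

value=162.6 s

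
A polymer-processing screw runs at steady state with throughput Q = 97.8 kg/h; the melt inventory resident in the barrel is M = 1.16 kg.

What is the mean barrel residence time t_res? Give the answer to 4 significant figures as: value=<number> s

Convert throughput: Q = 97.8 kg/h = 97.8/3600 = 0.0271667 kg/s
t_res = M / Q_s = 1.16 / 0.0271667 = 42.6994 s

value=42.70 s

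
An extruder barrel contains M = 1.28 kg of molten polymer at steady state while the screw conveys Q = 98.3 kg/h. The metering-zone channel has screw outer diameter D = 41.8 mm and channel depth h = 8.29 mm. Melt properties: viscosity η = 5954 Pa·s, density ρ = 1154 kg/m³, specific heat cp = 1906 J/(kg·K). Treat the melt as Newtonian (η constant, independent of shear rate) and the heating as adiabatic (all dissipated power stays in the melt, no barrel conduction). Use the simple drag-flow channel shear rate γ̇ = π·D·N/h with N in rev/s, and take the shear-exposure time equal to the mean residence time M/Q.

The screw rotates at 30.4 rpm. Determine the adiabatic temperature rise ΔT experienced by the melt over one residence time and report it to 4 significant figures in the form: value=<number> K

value=8.174 K

Convert throughput: Q = 98.3 kg/h = 98.3/3600 = 0.0273056 kg/s
t_res = M / Q_s = 1.28 ÷ 0.0273056 = 46.8769 s
D = 41.8 mm = 0.0418 m;  h = 8.29 mm = 0.00829 m;  N = 30.4 rpm / 60 = 0.506667 rev/s
γ̇ = π D N / h = (π)(0.0418)(0.506667) / 0.00829 = 8.0259 s⁻¹
ΔT = η·γ̇²·t_res/(ρ·cp) = [5954 × 8.0259² × 46.8769] / [1154 × 1906] = 8.17386 K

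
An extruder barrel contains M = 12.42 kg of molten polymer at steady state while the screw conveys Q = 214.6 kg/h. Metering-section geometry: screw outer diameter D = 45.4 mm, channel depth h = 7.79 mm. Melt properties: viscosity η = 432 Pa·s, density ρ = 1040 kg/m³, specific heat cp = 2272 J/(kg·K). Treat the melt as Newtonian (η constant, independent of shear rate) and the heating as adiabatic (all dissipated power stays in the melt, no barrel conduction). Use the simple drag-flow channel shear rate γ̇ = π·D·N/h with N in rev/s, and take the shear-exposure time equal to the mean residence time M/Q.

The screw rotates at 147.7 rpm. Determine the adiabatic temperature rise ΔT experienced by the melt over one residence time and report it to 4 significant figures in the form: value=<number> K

value=77.38 K

Q_s = Q / 3600 = 214.6 / 3600 = 0.0596111 kg/s
t_res = M / Q_s = 12.42 / 0.0596111 = 208.35 s
D = 45.4 mm = 0.0454 m;  h = 7.79 mm = 0.00779 m;  N = 147.7 rpm / 60 = 2.46167 rev/s
γ̇ = π·D·N / h = π · 0.0454 · 2.46167 / 0.00779 = 45.071 s⁻¹
ΔT = η·γ̇²·t_res/(ρ·cp) = [432 × 45.071² × 208.35] / [1040 × 2272] = 77.3805 K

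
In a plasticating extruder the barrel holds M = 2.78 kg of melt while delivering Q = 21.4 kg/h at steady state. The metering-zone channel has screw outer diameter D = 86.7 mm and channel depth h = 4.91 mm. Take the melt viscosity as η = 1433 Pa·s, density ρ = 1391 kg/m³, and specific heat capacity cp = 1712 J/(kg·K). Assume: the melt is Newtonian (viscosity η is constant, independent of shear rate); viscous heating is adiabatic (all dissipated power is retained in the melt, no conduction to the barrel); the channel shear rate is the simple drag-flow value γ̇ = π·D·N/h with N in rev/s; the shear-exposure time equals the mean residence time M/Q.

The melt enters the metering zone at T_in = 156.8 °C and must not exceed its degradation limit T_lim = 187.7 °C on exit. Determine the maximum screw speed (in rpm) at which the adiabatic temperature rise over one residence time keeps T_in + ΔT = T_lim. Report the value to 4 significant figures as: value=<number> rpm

Throughput in SI: Q_s = 21.4 kg/h ÷ 3600 s/h = 0.00594444 kg/s
Mean residence time: t_res = M/Q_s = 2.78 kg / 0.00594444 kg/s = 467.664 s
Convert to metres: D = 0.0867 m, h = 0.00491 m
ΔT_a = T_lim − T_in = 187.7 °C − 156.8 °C = 30.9 K
Invert ΔT = ηγ̇²t_res/(ρcp) for γ̇: γ̇_max² = ΔT_a ρ cp / (η t_res) = 30.9·1391·1712 / (1433·467.664) = 109.802 s⁻²
γ̇_max = √109.802 = 10.4786 s⁻¹
Solve γ̇ = πDN/h for N: N_max = γ̇_max·h/(π·D) = 10.4786 × 0.00491 / (π × 0.0867) = 0.188894 rev/s = 11.3336 rpm

value=11.33 rpm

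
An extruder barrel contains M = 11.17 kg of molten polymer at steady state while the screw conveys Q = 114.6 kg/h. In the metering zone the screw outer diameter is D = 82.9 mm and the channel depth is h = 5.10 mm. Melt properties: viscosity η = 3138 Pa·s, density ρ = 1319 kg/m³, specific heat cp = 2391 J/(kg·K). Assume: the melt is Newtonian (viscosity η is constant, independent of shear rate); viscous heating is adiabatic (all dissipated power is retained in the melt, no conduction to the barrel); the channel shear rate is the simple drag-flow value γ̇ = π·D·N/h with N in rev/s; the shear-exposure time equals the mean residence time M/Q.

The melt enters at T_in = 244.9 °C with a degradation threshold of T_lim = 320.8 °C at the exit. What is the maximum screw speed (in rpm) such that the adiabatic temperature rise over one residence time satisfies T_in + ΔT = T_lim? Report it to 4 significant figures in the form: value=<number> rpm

value=17.32 rpm

Convert throughput: Q = 114.6 kg/h = 114.6/3600 = 0.0318333 kg/s
t_res = M / Q_s = 11.17 ÷ 0.0318333 = 350.89 s
Geometry in SI: D = 82.9 mm → 0.0829 m, h = 5.10 mm → 0.0051 m
ΔT_a = T_lim − T_in = 320.8 °C − 244.9 °C = 75.9 K
γ̇_max² = ΔT_a·ρ·cp / (η·t_res) = [75.9 × 1319 × 2391] / [3138 × 350.89] = 217.391 s⁻²
Take the square root: γ̇_max = √(217.391) = 14.7442 s⁻¹
N_max = γ̇_max h / (πD) = 14.7442·0.0051/(π·0.0829) = 0.288727 rev/s → ×60 = 17.3236 rpm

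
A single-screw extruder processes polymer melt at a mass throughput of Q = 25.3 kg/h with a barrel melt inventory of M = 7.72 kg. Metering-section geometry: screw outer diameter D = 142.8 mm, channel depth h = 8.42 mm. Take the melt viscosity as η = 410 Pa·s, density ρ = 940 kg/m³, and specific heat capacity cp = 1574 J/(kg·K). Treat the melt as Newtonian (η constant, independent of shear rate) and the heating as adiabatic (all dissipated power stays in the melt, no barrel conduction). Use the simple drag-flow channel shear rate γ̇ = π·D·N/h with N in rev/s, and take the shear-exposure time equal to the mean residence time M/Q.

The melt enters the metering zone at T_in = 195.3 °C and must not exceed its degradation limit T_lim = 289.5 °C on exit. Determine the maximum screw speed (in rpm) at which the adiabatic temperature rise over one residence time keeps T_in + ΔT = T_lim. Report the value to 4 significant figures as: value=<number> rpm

Q_s = Q / 3600 = 25.3 / 3600 = 0.00702778 kg/s
Mean residence time: t_res = M/Q_s = 7.72 kg / 0.00702778 kg/s = 1098.5 s
Convert to metres: D = 0.1428 m, h = 0.00842 m
ΔT_a = T_lim − T_in = 289.5 °C − 195.3 °C = 94.2 K
Invert ΔT = ηγ̇²t_res/(ρcp) for γ̇: γ̇_max² = ΔT_a ρ cp / (η t_res) = 94.2·940·1574 / (410·1098.5) = 309.457 s⁻²
Take the square root: γ̇_max = √(309.457) = 17.5914 s⁻¹
N_max = γ̇_max h / (πD) = 17.5914·0.00842/(π·0.1428) = 0.330167 rev/s → ×60 = 19.81 rpm

value=19.81 rpm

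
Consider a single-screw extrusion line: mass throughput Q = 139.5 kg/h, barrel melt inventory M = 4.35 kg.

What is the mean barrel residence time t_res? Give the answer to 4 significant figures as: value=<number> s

value=112.3 s

Convert throughput: Q = 139.5 kg/h = 139.5/3600 = 0.03875 kg/s
Mean residence time: t_res = M/Q_s = 4.35 kg / 0.03875 kg/s = 112.258 s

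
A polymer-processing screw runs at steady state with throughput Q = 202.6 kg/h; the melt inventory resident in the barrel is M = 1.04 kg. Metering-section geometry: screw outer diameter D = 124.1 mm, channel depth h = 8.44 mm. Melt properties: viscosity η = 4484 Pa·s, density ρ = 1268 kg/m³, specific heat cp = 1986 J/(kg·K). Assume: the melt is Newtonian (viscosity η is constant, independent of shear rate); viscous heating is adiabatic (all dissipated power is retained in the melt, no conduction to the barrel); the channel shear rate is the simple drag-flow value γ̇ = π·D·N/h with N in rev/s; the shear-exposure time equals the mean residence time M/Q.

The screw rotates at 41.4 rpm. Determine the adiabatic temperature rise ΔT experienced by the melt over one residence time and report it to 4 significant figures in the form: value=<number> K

Convert throughput: Q = 202.6 kg/h = 202.6/3600 = 0.0562778 kg/s
Mean residence time: t_res = M/Q_s = 1.04 kg / 0.0562778 kg/s = 18.4798 s
Convert to SI: D = 0.1241 m, h = 0.00844 m, N = 41.4/60 = 0.69 rev/s
Shear rate: γ̇ = πDN/h = π·0.1241·0.69/0.00844 = 31.8734 s⁻¹
Adiabatic rise: ΔT = η γ̇² t_res / (ρ cp) = 4484·(31.8734)²·18.4798 / (1268·1986) = 33.4287 K

value=33.43 K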